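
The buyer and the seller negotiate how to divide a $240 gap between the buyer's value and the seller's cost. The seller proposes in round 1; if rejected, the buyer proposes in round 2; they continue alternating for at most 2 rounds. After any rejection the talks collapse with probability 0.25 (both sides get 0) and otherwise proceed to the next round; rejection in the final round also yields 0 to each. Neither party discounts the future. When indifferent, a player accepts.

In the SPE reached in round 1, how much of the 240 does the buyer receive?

Round 2 (the buyer proposes): the seller will accept anything ≥ 0, so the buyer offers 0 and keeps 240.
Round 1 (the seller proposes): rejecting gives the buyer an expected 0.75 × 240 = 180, so the seller offers 180, keeping 60.

180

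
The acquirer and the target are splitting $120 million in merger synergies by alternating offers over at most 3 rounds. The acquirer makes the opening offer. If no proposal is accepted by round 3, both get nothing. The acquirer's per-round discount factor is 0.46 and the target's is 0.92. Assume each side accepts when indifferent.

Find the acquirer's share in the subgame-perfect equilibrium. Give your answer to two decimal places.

60.38

Round 3 (the acquirer proposes): rejection yields 0 for the target; the acquirer offers 0 and keeps 120.
Round 2 (the target proposes): the acquirer can get 120 next round, worth 0.46 × 120 = 55.2 now; the target offers that and keeps 64.8.
Round 1 (the acquirer proposes): the target can get 64.8 next round, worth 0.92 × 64.8 = 59.616 now, so the acquirer offers 59.616, keeping 60.384.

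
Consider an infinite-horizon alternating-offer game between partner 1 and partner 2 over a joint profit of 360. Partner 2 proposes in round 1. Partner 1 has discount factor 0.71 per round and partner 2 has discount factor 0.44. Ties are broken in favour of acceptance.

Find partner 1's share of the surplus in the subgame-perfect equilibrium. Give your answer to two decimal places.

Let x be partner 2's share when partner 2 proposes and y be partner 1's share when partner 1 proposes.
Partner 1 accepts iff offered ≥ 0.71·y, so x = 360 − 0.71y. Symmetrically y = 360 − 0.44x.
Substituting: x = 360 − 0.71(360 − 0.44x), giving x(1 − 0.44·0.71) = 360(1 − 0.71).
So x = 360 × 0.29 / 0.6876 ≈ 151.8325, and partner 1 receives 360 − x ≈ 208.1675.

208.17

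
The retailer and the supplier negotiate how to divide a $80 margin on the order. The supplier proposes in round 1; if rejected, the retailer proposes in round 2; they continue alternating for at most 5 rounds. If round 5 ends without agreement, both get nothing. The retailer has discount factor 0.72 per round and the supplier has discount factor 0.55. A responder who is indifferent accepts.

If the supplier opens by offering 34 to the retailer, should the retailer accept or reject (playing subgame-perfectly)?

Work out the retailer's continuation value if the offer is rejected.
Round 5 (the supplier proposes): rejection yields 0 for the retailer; the supplier offers 0 and keeps 80.
Round 4 (the retailer proposes): the supplier can get 80 next round, worth 0.55 × 80 = 44 now, so the retailer offers 44, keeping 36.
Round 3 (the supplier proposes): the retailer can get 36 next round, worth 0.72 × 36 = 25.92 now, so the supplier offers 25.92, keeping 54.08.
Round 2 (the retailer proposes): the supplier can get 54.08 next round, worth 0.55 × 54.08 = 29.744 now, so the retailer offers 29.744, keeping 50.256.
So by rejecting in round 1, the retailer gets 50.256 next round, worth 0.72 × 50.256 = 36.18432 now.
Offer 34 < 36.18432, so the retailer rejects.

Reject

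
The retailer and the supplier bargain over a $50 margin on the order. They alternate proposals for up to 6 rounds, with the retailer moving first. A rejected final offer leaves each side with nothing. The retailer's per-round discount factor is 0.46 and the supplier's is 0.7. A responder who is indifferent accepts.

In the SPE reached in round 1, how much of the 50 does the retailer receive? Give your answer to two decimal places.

21.39

By backward induction:
Round 6 (the supplier proposes): the retailer will accept anything ≥ 0, so the supplier offers 0 and keeps 50.
Round 5 (the retailer proposes): the supplier can get 50 next round, worth 0.7 × 50 = 35 now; the retailer offers that and keeps 15.
Round 4 (the supplier proposes): the retailer can get 15 next round, worth 0.46 × 15 = 6.9 now; the supplier offers that and keeps 43.1.
Round 3 (the retailer proposes): the supplier can get 43.1 next round, worth 0.7 × 43.1 = 30.17 now, so the retailer offers 30.17, keeping 19.83.
Round 2 (the supplier proposes): the retailer can get 19.83 next round, worth 0.46 × 19.83 = 9.1218 now; the supplier offers that and keeps 40.8782.
Round 1 (the retailer proposes): the supplier can get 40.8782 next round, worth 0.7 × 40.8782 = 28.61474 now. The retailer offers 28.61474 and keeps 50 − 28.61474 = 21.38526.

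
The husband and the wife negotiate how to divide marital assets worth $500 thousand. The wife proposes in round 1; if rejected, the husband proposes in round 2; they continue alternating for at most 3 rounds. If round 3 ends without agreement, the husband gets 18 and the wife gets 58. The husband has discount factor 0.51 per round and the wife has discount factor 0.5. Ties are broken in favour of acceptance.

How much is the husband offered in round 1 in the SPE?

132.09

Round 3 (the wife proposes): the husband gets 18 if talks fail, so the wife offers 18 and keeps 482.
Round 2 (the husband proposes): the wife can get 482 next round, worth 0.5 × 482 = 241 now, so the husband offers 241, keeping 259.
Round 1 (the wife proposes): the husband can get 259 next round, worth 0.51 × 259 = 132.09 now; the wife offers that and keeps 367.91.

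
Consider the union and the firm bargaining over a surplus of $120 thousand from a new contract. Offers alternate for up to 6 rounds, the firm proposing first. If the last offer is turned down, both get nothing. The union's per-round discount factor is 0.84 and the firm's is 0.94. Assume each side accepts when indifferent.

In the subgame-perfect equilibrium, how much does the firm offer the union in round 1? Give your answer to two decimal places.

Round 6 (the union proposes): the firm will accept anything ≥ 0, so the union offers 0 and keeps 120.
Round 5 (the firm proposes): the union can get 120 next round, worth 0.84 × 120 = 100.8 now, so the firm offers 100.8, keeping 19.2.
Round 4 (the union proposes): the firm can get 19.2 next round, worth 0.94 × 19.2 = 18.048 now, so the union offers 18.048, keeping 101.952.
Round 3 (the firm proposes): the union can get 101.952 next round, worth 0.84 × 101.952 = 85.63968 now, so the firm offers 85.63968, keeping 34.36032.
Round 2 (the union proposes): the firm can get 34.36032 next round, worth 0.94 × 34.36032 = 32.2987008 now; the union offers that and keeps 87.7012992.
Round 1 (the firm proposes): the union can get 87.7012992 next round, worth 0.84 × 87.7012992 = 73.669091328 now. The firm offers 73.669091328 and keeps 120 − 73.669091328 = 46.330908672.

73.67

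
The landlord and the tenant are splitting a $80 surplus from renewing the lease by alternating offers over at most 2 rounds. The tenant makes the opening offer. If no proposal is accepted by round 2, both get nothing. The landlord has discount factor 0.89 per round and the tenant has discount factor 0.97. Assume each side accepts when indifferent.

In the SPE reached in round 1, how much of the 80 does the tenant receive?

Round 2 (the landlord proposes): the tenant will accept anything ≥ 0, so the landlord offers 0 and keeps 80.
Round 1 (the tenant proposes): the landlord can get 80 next round, worth 0.89 × 80 = 71.2 now. The tenant offers 71.2 and keeps 80 − 71.2 = 8.8.

8.8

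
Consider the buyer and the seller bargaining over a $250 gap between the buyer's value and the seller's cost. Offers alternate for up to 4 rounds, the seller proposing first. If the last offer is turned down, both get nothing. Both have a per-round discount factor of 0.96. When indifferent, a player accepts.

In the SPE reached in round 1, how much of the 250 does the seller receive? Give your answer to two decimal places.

19.22

Round 4 (the buyer proposes): rejection yields 0 for the seller; the buyer offers 0 and keeps 250.
Round 3 (the seller proposes): the buyer can get 250 next round, worth 0.96 × 250 = 240 now. The seller offers 240 and keeps 250 − 240 = 10.
Round 2 (the buyer proposes): the seller can get 10 next round, worth 0.96 × 10 = 9.6 now; the buyer offers that and keeps 240.4.
Round 1 (the seller proposes): the buyer can get 240.4 next round, worth 0.96 × 240.4 = 230.784 now. The seller offers 230.784 and keeps 250 − 230.784 = 19.216.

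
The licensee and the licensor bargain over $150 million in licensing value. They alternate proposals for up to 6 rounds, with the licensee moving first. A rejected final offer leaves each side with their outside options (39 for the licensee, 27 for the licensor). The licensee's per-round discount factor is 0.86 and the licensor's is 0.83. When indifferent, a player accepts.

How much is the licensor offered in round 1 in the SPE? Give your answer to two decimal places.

76.81

Round 6 (the licensor proposes): the licensee gets 39 if talks fail, so the licensor offers 39 and keeps 111.
Round 5 (the licensee proposes): the licensor can get 111 next round, worth 0.83 × 111 = 92.13 now; the licensee offers that and keeps 57.87.
Round 4 (the licensor proposes): the licensee can get 57.87 next round, worth 0.86 × 57.87 = 49.7682 now, so the licensor offers 49.7682, keeping 100.2318.
Round 3 (the licensee proposes): the licensor can get 100.2318 next round, worth 0.83 × 100.2318 = 83.192394 now. The licensee offers 83.192394 and keeps 150 − 83.192394 = 66.807606.
Round 2 (the licensor proposes): the licensee can get 66.807606 next round, worth 0.86 × 66.807606 = 57.45454116 now. The licensor offers 57.45454116 and keeps 150 − 57.45454116 = 92.54545884.
Round 1 (the licensee proposes): the licensor can get 92.54545884 next round, worth 0.83 × 92.54545884 = 76.8127308372 now, so the licensee offers 76.8127308372, keeping 73.1872691628.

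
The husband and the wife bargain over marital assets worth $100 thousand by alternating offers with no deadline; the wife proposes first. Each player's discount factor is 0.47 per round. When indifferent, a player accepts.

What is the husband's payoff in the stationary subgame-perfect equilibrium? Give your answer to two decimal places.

In a stationary SPE each proposer offers the other exactly their discounted continuation value.
If the wife keeps x when proposing and the husband keeps y when proposing, then x = 100 − 0.47y and y = 100 − 0.47x.
Solving: x = 100(1 − 0.47) / (1 − 0.47·0.47) = 53 / 0.7791 ≈ 68.0272.
The husband gets 100 − 68.0272 ≈ 31.9728.

31.97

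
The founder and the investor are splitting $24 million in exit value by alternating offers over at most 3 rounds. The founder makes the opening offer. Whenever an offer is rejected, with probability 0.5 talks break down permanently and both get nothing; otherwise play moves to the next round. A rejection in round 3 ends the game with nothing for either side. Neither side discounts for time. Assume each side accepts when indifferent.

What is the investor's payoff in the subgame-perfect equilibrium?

6

Round 3 (the founder proposes): the investor will accept anything ≥ 0, so the founder offers 0 and keeps 24.
Round 2 (the investor proposes): rejecting gives the founder an expected 0.5 × 24 = 12; the investor offers that and keeps 12.
Round 1 (the founder proposes): rejecting gives the investor an expected 0.5 × 12 = 6. The founder offers 6 and keeps 24 − 6 = 18.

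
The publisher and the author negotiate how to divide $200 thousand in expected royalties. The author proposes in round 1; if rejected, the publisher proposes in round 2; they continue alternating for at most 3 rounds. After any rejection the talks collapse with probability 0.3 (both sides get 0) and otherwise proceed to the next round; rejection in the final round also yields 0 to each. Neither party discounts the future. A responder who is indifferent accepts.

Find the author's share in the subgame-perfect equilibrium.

158

By backward induction:
Round 3 (the author proposes): the publisher will accept anything ≥ 0, so the author offers 0 and keeps 200.
Round 2 (the publisher proposes): rejecting gives the author an expected 0.7 × 200 = 140, so the publisher offers 140, keeping 60.
Round 1 (the author proposes): rejecting gives the publisher an expected 0.7 × 60 = 42, so the author offers 42, keeping 158.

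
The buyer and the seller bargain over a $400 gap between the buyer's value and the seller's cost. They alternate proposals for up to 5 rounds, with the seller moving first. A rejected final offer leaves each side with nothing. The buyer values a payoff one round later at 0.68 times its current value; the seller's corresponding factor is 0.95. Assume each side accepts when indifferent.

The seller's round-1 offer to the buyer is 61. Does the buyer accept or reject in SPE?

Accept

Round 5 (the seller proposes): rejection yields 0 for the buyer; the seller offers 0 and keeps 400.
Round 4 (the buyer proposes): the seller can get 400 next round, worth 0.95 × 400 = 380 now. The buyer offers 380 and keeps 400 − 380 = 20.
Round 3 (the seller proposes): the buyer can get 20 next round, worth 0.68 × 20 = 13.6 now; the seller offers that and keeps 386.4.
Round 2 (the buyer proposes): the seller can get 386.4 next round, worth 0.95 × 386.4 = 367.08 now; the buyer offers that and keeps 32.92.
So by rejecting in round 1, the buyer gets 32.92 next round, worth 0.68 × 32.92 = 22.3856 now.
Offer 61 ≥ 22.3856, so the buyer accepts.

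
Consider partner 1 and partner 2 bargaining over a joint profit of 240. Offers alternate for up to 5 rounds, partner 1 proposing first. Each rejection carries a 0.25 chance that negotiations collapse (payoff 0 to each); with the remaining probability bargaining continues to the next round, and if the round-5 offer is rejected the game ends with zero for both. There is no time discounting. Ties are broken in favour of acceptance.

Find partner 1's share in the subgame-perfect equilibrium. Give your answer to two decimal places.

169.69

Round 5 (partner 1 proposes): partner 2 will accept anything ≥ 0, so partner 1 offers 0 and keeps 240.
Round 4 (partner 2 proposes): rejecting gives partner 1 an expected 0.75 × 240 = 180. Partner 2 offers 180 and keeps 240 − 180 = 60.
Round 3 (partner 1 proposes): rejecting gives partner 2 an expected 0.75 × 60 = 45. Partner 1 offers 45 and keeps 240 − 45 = 195.
Round 2 (partner 2 proposes): rejecting gives partner 1 an expected 0.75 × 195 = 146.25; partner 2 offers that and keeps 93.75.
Round 1 (partner 1 proposes): rejecting gives partner 2 an expected 0.75 × 93.75 = 70.3125. Partner 1 offers 70.3125 and keeps 240 − 70.3125 = 169.6875.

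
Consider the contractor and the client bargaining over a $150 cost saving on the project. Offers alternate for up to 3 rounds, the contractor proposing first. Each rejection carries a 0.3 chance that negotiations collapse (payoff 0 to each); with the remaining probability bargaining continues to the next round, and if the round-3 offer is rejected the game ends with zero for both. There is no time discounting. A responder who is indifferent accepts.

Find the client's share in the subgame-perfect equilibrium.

31.5

Round 3 (the contractor proposes): the client will accept anything ≥ 0, so the contractor offers 0 and keeps 150.
Round 2 (the client proposes): rejecting gives the contractor an expected 0.7 × 150 = 105. The client offers 105 and keeps 150 − 105 = 45.
Round 1 (the contractor proposes): rejecting gives the client an expected 0.7 × 45 = 31.5. The contractor offers 31.5 and keeps 150 − 31.5 = 118.5.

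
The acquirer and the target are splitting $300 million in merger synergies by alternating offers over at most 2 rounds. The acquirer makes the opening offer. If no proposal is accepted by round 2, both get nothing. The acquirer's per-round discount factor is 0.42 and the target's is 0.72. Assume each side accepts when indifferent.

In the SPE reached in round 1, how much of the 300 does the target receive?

216

Round 2 (the target proposes): rejection yields 0 for the acquirer; the target offers 0 and keeps 300.
Round 1 (the acquirer proposes): the target can get 300 next round, worth 0.72 × 300 = 216 now, so the acquirer offers 216, keeping 84.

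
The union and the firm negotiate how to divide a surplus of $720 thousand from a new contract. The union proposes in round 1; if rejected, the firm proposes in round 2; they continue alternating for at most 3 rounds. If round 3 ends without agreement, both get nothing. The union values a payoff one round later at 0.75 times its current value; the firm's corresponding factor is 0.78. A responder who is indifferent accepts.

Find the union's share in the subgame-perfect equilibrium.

579.6

Round 3 (the union proposes): rejection yields 0 for the firm; the union offers 0 and keeps 720.
Round 2 (the firm proposes): the union can get 720 next round, worth 0.75 × 720 = 540 now; the firm offers that and keeps 180.
Round 1 (the union proposes): the firm can get 180 next round, worth 0.78 × 180 = 140.4 now, so the union offers 140.4, keeping 579.6.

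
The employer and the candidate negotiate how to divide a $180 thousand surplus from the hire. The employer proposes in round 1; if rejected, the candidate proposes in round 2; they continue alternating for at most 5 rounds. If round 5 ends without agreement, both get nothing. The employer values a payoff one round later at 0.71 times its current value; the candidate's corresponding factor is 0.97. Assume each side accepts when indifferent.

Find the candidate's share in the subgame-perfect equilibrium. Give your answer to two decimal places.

Round 5 (the employer proposes): rejection yields 0 for the candidate; the employer offers 0 and keeps 180.
Round 4 (the candidate proposes): the employer can get 180 next round, worth 0.71 × 180 = 127.8 now. The candidate offers 127.8 and keeps 180 − 127.8 = 52.2.
Round 3 (the employer proposes): the candidate can get 52.2 next round, worth 0.97 × 52.2 = 50.634 now, so the employer offers 50.634, keeping 129.366.
Round 2 (the candidate proposes): the employer can get 129.366 next round, worth 0.71 × 129.366 = 91.84986 now. The candidate offers 91.84986 and keeps 180 − 91.84986 = 88.15014.
Round 1 (the employer proposes): the candidate can get 88.15014 next round, worth 0.97 × 88.15014 = 85.5056358 now; the employer offers that and keeps 94.4943642.

85.51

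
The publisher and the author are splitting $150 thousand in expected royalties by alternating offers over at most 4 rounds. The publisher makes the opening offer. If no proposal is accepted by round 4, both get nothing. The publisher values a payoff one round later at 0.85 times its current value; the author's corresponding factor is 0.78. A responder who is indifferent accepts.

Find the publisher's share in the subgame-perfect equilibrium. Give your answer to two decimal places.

54.88

Round 4 (the author proposes): the publisher will accept anything ≥ 0, so the author offers 0 and keeps 150.
Round 3 (the publisher proposes): the author can get 150 next round, worth 0.78 × 150 = 117 now. The publisher offers 117 and keeps 150 − 117 = 33.
Round 2 (the author proposes): the publisher can get 33 next round, worth 0.85 × 33 = 28.05 now. The author offers 28.05 and keeps 150 − 28.05 = 121.95.
Round 1 (the publisher proposes): the author can get 121.95 next round, worth 0.78 × 121.95 = 95.121 now, so the publisher offers 95.121, keeping 54.879.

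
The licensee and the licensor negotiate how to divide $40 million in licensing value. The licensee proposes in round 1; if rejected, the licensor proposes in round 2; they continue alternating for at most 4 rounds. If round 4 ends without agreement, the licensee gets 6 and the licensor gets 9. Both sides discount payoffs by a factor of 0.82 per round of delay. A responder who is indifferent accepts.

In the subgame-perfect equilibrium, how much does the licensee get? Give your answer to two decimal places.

Solve by backward induction from round 4.
Round 4 (the licensor proposes): the licensee gets 6 if talks fail, so the licensor offers 6 and keeps 34.
Round 3 (the licensee proposes): the licensor can get 34 next round, worth 0.82 × 34 = 27.88 now, so the licensee offers 27.88, keeping 12.12.
Round 2 (the licensor proposes): the licensee can get 12.12 next round, worth 0.82 × 12.12 = 9.9384 now. The licensor offers 9.9384 and keeps 40 − 9.9384 = 30.0616.
Round 1 (the licensee proposes): the licensor can get 30.0616 next round, worth 0.82 × 30.0616 = 24.650512 now; the licensee offers that and keeps 15.349488.

15.35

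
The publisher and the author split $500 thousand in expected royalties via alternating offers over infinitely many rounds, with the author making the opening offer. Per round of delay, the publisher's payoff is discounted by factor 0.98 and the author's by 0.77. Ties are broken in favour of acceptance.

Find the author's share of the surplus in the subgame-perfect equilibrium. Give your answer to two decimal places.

40.75

When the author proposes, the publisher accepts any offer worth at least 0.98 times what the publisher would get by proposing next round; and vice versa.
This gives x = 500 − 0.98y and y = 500 − 0.77x, where x and y are each side's share when it proposes.
Hence (1 − 0.98·0.77)x = 500(1 − 0.98), i.e. 0.2454·x = 10.
x ≈ 40.7498; the publisher's share is 500 − x ≈ 459.2502.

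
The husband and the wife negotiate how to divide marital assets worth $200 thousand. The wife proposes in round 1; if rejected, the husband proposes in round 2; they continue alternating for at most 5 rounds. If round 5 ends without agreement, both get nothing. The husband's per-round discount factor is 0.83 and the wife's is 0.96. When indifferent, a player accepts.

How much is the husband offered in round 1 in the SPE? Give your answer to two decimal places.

Round 5 (the wife proposes): rejection yields 0 for the husband; the wife offers 0 and keeps 200.
Round 4 (the husband proposes): the wife can get 200 next round, worth 0.96 × 200 = 192 now; the husband offers that and keeps 8.
Round 3 (the wife proposes): the husband can get 8 next round, worth 0.83 × 8 = 6.64 now, so the wife offers 6.64, keeping 193.36.
Round 2 (the husband proposes): the wife can get 193.36 next round, worth 0.96 × 193.36 = 185.6256 now; the husband offers that and keeps 14.3744.
Round 1 (the wife proposes): the husband can get 14.3744 next round, worth 0.83 × 14.3744 = 11.930752 now; the wife offers that and keeps 188.069248.

11.93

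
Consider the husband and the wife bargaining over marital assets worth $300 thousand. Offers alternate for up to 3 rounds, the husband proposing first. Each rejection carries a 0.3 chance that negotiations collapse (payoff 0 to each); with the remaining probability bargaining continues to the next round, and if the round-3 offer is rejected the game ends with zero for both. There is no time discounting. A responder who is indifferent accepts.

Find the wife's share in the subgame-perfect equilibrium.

By backward induction:
Round 3 (the husband proposes): rejection yields 0 for the wife; the husband offers 0 and keeps 300.
Round 2 (the wife proposes): rejecting gives the husband an expected 0.7 × 300 = 210; the wife offers that and keeps 90.
Round 1 (the husband proposes): rejecting gives the wife an expected 0.7 × 90 = 63. The husband offers 63 and keeps 300 − 63 = 237.

63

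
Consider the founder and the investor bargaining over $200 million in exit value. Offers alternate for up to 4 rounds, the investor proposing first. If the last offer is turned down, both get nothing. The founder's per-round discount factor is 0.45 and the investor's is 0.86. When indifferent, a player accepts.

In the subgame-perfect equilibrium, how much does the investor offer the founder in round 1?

Round 4 (the founder proposes): rejection yields 0 for the investor; the founder offers 0 and keeps 200.
Round 3 (the investor proposes): the founder can get 200 next round, worth 0.45 × 200 = 90 now, so the investor offers 90, keeping 110.
Round 2 (the founder proposes): the investor can get 110 next round, worth 0.86 × 110 = 94.6 now; the founder offers that and keeps 105.4.
Round 1 (the investor proposes): the founder can get 105.4 next round, worth 0.45 × 105.4 = 47.43 now; the investor offers that and keeps 152.57.

47.43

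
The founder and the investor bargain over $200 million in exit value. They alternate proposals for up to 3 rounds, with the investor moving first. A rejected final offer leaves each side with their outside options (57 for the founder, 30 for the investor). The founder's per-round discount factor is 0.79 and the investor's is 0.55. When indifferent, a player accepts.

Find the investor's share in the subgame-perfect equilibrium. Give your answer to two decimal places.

By backward induction:
Round 3 (the investor proposes): the founder gets 57 if talks fail, so the investor offers 57 and keeps 143.
Round 2 (the founder proposes): the investor can get 143 next round, worth 0.55 × 143 = 78.65 now. The founder offers 78.65 and keeps 200 − 78.65 = 121.35.
Round 1 (the investor proposes): the founder can get 121.35 next round, worth 0.79 × 121.35 = 95.8665 now. The investor offers 95.8665 and keeps 200 − 95.8665 = 104.1335.

104.13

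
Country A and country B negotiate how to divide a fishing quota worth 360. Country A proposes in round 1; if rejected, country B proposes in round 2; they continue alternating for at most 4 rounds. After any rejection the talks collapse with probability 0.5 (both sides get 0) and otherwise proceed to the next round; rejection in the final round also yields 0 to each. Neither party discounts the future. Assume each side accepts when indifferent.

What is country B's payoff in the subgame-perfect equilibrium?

Round 4 (country B proposes): country A will accept anything ≥ 0, so country B offers 0 and keeps 360.
Round 3 (country A proposes): rejecting gives country B an expected 0.5 × 360 = 180, so country A offers 180, keeping 180.
Round 2 (country B proposes): rejecting gives country A an expected 0.5 × 180 = 90, so country B offers 90, keeping 270.
Round 1 (country A proposes): rejecting gives country B an expected 0.5 × 270 = 135; country A offers that and keeps 225.

135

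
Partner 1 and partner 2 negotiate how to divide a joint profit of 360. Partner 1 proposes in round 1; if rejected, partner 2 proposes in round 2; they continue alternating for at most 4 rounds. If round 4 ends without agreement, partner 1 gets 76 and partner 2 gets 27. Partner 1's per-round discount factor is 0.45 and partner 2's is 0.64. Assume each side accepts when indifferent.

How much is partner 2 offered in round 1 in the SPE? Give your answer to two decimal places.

179.07

Work backward from the last round.
Round 4 (partner 2 proposes): partner 1 gets 76 if talks fail, so partner 2 offers 76 and keeps 284.
Round 3 (partner 1 proposes): partner 2 can get 284 next round, worth 0.64 × 284 = 181.76 now, so partner 1 offers 181.76, keeping 178.24.
Round 2 (partner 2 proposes): partner 1 can get 178.24 next round, worth 0.45 × 178.24 = 80.208 now, so partner 2 offers 80.208, keeping 279.792.
Round 1 (partner 1 proposes): partner 2 can get 279.792 next round, worth 0.64 × 279.792 = 179.06688 now. Partner 1 offers 179.06688 and keeps 360 − 179.06688 = 180.93312.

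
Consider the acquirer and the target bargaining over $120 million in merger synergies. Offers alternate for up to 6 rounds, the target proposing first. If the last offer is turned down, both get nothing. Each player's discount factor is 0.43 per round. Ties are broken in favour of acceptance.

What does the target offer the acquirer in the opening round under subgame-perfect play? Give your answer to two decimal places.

Round 6 (the acquirer proposes): the target will accept anything ≥ 0, so the acquirer offers 0 and keeps 120.
Round 5 (the target proposes): the acquirer can get 120 next round, worth 0.43 × 120 = 51.6 now, so the target offers 51.6, keeping 68.4.
Round 4 (the acquirer proposes): the target can get 68.4 next round, worth 0.43 × 68.4 = 29.412 now. The acquirer offers 29.412 and keeps 120 − 29.412 = 90.588.
Round 3 (the target proposes): the acquirer can get 90.588 next round, worth 0.43 × 90.588 = 38.95284 now, so the target offers 38.95284, keeping 81.04716.
Round 2 (the acquirer proposes): the target can get 81.04716 next round, worth 0.43 × 81.04716 = 34.8502788 now, so the acquirer offers 34.8502788, keeping 85.1497212.
Round 1 (the target proposes): the acquirer can get 85.1497212 next round, worth 0.43 × 85.1497212 = 36.614380116 now; the target offers that and keeps 83.385619884.

36.61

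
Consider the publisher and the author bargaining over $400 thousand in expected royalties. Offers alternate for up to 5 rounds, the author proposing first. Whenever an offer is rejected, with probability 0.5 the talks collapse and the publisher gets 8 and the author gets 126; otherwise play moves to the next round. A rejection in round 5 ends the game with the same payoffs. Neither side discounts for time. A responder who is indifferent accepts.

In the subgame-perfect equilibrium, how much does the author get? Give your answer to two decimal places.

308.88

Round 5 (the author proposes): the publisher gets 8 if talks fail, so the author offers 8 and keeps 392.
Round 4 (the publisher proposes): rejecting gives the author an expected 0.5 × 392 + 0.5 × 126 = 259, so the publisher offers 259, keeping 141.
Round 3 (the author proposes): rejecting gives the publisher an expected 0.5 × 141 + 0.5 × 8 = 74.5, so the author offers 74.5, keeping 325.5.
Round 2 (the publisher proposes): rejecting gives the author an expected 0.5 × 325.5 + 0.5 × 126 = 225.75; the publisher offers that and keeps 174.25.
Round 1 (the author proposes): rejecting gives the publisher an expected 0.5 × 174.25 + 0.5 × 8 = 91.125; the author offers that and keeps 308.875.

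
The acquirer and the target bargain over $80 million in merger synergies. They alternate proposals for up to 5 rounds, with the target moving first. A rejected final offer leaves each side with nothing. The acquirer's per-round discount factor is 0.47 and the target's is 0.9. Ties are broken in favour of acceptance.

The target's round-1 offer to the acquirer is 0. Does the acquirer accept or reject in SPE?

Reject

Round 5 (the target proposes): rejection yields 0 for the acquirer; the target offers 0 and keeps 80.
Round 4 (the acquirer proposes): the target can get 80 next round, worth 0.9 × 80 = 72 now; the acquirer offers that and keeps 8.
Round 3 (the target proposes): the acquirer can get 8 next round, worth 0.47 × 8 = 3.76 now, so the target offers 3.76, keeping 76.24.
Round 2 (the acquirer proposes): the target can get 76.24 next round, worth 0.9 × 76.24 = 68.616 now. The acquirer offers 68.616 and keeps 80 − 68.616 = 11.384.
So by rejecting in round 1, the acquirer gets 11.384 next round, worth 0.47 × 11.384 = 5.35048 now.
Offer 0 < 5.35048, so the acquirer rejects.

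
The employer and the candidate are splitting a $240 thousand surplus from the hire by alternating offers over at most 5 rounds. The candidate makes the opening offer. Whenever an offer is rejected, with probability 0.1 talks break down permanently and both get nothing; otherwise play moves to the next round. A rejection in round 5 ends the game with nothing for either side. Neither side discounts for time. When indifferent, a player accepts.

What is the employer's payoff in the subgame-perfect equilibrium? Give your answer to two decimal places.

By backward induction:
Round 5 (the candidate proposes): rejection yields 0 for the employer; the candidate offers 0 and keeps 240.
Round 4 (the employer proposes): rejecting gives the candidate an expected 0.9 × 240 = 216; the employer offers that and keeps 24.
Round 3 (the candidate proposes): rejecting gives the employer an expected 0.9 × 24 = 21.6. The candidate offers 21.6 and keeps 240 − 21.6 = 218.4.
Round 2 (the employer proposes): rejecting gives the candidate an expected 0.9 × 218.4 = 196.56; the employer offers that and keeps 43.44.
Round 1 (the candidate proposes): rejecting gives the employer an expected 0.9 × 43.44 = 39.096. The candidate offers 39.096 and keeps 240 − 39.096 = 200.904.

39.10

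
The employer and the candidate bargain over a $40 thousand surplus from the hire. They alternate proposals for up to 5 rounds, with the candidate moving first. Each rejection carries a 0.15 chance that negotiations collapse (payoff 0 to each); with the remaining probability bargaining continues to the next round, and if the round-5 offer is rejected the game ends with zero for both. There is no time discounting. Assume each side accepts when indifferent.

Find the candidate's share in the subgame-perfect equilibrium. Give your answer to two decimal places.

Round 5 (the candidate proposes): rejection yields 0 for the employer; the candidate offers 0 and keeps 40.
Round 4 (the employer proposes): rejecting gives the candidate an expected 0.85 × 40 = 34, so the employer offers 34, keeping 6.
Round 3 (the candidate proposes): rejecting gives the employer an expected 0.85 × 6 = 5.1, so the candidate offers 5.1, keeping 34.9.
Round 2 (the employer proposes): rejecting gives the candidate an expected 0.85 × 34.9 = 29.665. The employer offers 29.665 and keeps 40 − 29.665 = 10.335.
Round 1 (the candidate proposes): rejecting gives the employer an expected 0.85 × 10.335 = 8.78475; the candidate offers that and keeps 31.21525.

31.22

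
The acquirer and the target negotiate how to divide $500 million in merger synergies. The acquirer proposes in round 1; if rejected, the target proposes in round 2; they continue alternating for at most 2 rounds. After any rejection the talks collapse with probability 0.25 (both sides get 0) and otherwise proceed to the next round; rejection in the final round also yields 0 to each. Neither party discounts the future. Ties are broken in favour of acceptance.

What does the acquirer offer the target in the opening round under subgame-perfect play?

By backward induction:
Round 2 (the target proposes): the acquirer will accept anything ≥ 0, so the target offers 0 and keeps 500.
Round 1 (the acquirer proposes): rejecting gives the target an expected 0.75 × 500 = 375. The acquirer offers 375 and keeps 500 − 375 = 125.

375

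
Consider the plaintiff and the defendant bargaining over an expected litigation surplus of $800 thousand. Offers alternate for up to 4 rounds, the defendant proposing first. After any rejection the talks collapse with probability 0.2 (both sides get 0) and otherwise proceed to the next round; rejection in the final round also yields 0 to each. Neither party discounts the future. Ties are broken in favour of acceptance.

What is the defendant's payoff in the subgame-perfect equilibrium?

By backward induction:
Round 4 (the plaintiff proposes): the defendant will accept anything ≥ 0, so the plaintiff offers 0 and keeps 800.
Round 3 (the defendant proposes): rejecting gives the plaintiff an expected 0.8 × 800 = 640; the defendant offers that and keeps 160.
Round 2 (the plaintiff proposes): rejecting gives the defendant an expected 0.8 × 160 = 128; the plaintiff offers that and keeps 672.
Round 1 (the defendant proposes): rejecting gives the plaintiff an expected 0.8 × 672 = 537.6, so the defendant offers 537.6, keeping 262.4.

262.4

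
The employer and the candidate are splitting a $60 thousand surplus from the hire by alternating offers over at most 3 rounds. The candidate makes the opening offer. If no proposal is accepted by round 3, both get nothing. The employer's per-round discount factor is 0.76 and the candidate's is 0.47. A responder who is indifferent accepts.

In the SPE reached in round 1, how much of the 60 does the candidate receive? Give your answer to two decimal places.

By backward induction:
Round 3 (the candidate proposes): rejection yields 0 for the employer; the candidate offers 0 and keeps 60.
Round 2 (the employer proposes): the candidate can get 60 next round, worth 0.47 × 60 = 28.2 now. The employer offers 28.2 and keeps 60 − 28.2 = 31.8.
Round 1 (the candidate proposes): the employer can get 31.8 next round, worth 0.76 × 31.8 = 24.168 now. The candidate offers 24.168 and keeps 60 − 24.168 = 35.832.

35.83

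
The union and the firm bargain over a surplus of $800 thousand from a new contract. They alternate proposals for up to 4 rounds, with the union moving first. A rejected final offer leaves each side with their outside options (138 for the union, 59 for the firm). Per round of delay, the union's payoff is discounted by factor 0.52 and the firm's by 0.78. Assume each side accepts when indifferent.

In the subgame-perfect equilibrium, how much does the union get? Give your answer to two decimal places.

Work backward from the last round.
Round 4 (the firm proposes): the union gets 138 if talks fail, so the firm offers 138 and keeps 662.
Round 3 (the union proposes): the firm can get 662 next round, worth 0.78 × 662 = 516.36 now; the union offers that and keeps 283.64.
Round 2 (the firm proposes): the union can get 283.64 next round, worth 0.52 × 283.64 = 147.4928 now. The firm offers 147.4928 and keeps 800 − 147.4928 = 652.5072.
Round 1 (the union proposes): the firm can get 652.5072 next round, worth 0.78 × 652.5072 = 508.955616 now. The union offers 508.955616 and keeps 800 − 508.955616 = 291.044384.

291.04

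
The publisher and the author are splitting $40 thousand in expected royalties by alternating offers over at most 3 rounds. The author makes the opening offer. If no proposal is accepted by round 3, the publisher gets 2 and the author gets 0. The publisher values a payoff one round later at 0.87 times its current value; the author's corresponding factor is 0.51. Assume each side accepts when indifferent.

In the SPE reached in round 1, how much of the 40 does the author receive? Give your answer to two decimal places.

Work backward from the last round.
Round 3 (the author proposes): the publisher gets 2 if talks fail, so the author offers 2 and keeps 38.
Round 2 (the publisher proposes): the author can get 38 next round, worth 0.51 × 38 = 19.38 now, so the publisher offers 19.38, keeping 20.62.
Round 1 (the author proposes): the publisher can get 20.62 next round, worth 0.87 × 20.62 = 17.9394 now. The author offers 17.9394 and keeps 40 − 17.9394 = 22.0606.

22.06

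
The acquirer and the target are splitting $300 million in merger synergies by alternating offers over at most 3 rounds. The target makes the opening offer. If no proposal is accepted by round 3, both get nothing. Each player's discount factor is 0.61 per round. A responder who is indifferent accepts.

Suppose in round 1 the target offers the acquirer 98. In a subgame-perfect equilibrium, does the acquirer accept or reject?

Work out the acquirer's continuation value if the offer is rejected.
Round 3 (the target proposes): the acquirer will accept anything ≥ 0, so the target offers 0 and keeps 300.
Round 2 (the acquirer proposes): the target can get 300 next round, worth 0.61 × 300 = 183 now. The acquirer offers 183 and keeps 300 − 183 = 117.
So by rejecting in round 1, the acquirer gets 117 next round, worth 0.61 × 117 = 71.37 now.
Offer 98 ≥ 71.37, so the acquirer accepts.

Accept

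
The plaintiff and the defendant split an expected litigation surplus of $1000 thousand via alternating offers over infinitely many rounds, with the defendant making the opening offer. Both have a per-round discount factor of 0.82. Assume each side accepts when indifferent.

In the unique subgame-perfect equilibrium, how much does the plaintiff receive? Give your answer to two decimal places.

450.55

In a stationary SPE each proposer offers the other exactly their discounted continuation value.
If the defendant keeps x when proposing and the plaintiff keeps y when proposing, then x = 1000 − 0.82y and y = 1000 − 0.82x.
Solving: x = 1000(1 − 0.82) / (1 − 0.82·0.82) = 180 / 0.3276 ≈ 549.4505.
The plaintiff gets 1000 − 549.4505 ≈ 450.5495.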